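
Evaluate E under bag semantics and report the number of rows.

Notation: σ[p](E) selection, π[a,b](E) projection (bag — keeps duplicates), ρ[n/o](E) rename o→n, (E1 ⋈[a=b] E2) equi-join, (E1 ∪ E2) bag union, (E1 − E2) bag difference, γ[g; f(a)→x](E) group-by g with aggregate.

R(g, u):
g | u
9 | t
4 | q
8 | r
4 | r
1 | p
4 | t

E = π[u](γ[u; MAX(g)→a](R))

Row counts bottom-up:
  R → 6
  γ[u; MAX(g)→a](R) → 4
  π[u](γ[u; MAX(g)→a](R)) → 4

|E| = 4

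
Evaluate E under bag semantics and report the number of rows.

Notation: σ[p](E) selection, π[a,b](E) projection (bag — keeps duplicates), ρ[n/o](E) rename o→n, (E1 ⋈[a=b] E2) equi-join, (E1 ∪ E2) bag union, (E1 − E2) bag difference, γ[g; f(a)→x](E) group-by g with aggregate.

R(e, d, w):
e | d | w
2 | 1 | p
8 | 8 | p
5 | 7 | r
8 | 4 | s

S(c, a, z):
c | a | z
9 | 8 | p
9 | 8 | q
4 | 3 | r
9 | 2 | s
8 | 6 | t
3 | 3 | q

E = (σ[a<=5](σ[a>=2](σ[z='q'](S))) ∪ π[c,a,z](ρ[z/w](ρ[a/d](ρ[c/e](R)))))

Per-node cardinality:
  S → 6
  σ[z='q'](S) → 2
  σ[a>=2](σ[z='q'](S)) → 2
  σ[a<=5](σ[a>=2](σ[z='q'](S))) → 1
  R → 4
  ρ[c/e](R) → 4
  ρ[a/d](ρ[c/e](R)) → 4
  ρ[z/w](ρ[a/d](ρ[c/e](R))) → 4
  π[c,a,z](ρ[z/w](ρ[a/d](ρ[c/e](R)))) → 4
  (σ[a<=5](σ[a>=2](σ[z='q'](S))) ∪ π[c,a,z](ρ[z/w](ρ[a/d](ρ[c/e](R))))) → 5

|E| = 5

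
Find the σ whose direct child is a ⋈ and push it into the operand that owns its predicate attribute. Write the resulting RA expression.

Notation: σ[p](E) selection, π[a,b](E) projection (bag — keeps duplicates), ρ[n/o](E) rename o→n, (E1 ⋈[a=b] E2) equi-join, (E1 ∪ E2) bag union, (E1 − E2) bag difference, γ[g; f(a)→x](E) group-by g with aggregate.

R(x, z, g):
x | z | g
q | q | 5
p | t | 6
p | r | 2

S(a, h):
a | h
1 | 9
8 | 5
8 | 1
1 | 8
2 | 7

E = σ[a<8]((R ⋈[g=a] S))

σ filters on a, owned by the right side.
E' = (R ⋈[g=a] σ[a<8](S))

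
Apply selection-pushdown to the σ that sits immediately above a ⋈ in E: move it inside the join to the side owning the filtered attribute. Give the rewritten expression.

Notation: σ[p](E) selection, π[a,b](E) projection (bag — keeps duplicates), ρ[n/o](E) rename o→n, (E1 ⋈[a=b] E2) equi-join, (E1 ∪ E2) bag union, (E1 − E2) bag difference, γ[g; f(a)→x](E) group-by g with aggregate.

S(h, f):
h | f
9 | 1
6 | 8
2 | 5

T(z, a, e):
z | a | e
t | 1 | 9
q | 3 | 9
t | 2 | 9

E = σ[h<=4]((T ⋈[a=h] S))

σ filters on h, owned by the right side.
E' = (T ⋈[a=h] σ[h<=4](S))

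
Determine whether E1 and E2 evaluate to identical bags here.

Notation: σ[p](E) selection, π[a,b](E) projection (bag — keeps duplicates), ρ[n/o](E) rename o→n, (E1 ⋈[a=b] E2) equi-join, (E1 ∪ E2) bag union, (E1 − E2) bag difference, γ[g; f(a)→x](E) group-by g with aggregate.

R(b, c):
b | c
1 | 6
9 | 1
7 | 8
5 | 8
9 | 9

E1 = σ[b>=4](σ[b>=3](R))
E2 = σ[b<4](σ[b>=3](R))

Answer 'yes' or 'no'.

E1 subexpression sizes:
  R → 5
  σ[b>=3](R) → 4
  σ[b>=4](σ[b>=3](R)) → 4
E2 subexpression sizes:
  R → 5
  σ[b>=3](R) → 4
  σ[b<4](σ[b>=3](R)) → 0

E1 result:
b | c
5 | 8
7 | 8
9 | 1
9 | 9
E2 result:
b | c
(0 rows)
Witness: (9, 1) appears 1× in E1 but 0× in E2.

no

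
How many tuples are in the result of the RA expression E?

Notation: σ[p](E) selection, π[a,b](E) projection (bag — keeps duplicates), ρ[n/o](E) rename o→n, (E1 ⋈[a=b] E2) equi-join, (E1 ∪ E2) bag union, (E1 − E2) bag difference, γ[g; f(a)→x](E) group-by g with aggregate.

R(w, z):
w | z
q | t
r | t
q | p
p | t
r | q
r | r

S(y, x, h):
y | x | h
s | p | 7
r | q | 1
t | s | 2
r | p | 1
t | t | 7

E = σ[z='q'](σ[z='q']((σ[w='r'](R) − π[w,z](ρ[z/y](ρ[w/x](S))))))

Stepwise |·|:
  R → 6
  σ[w='r'](R) → 3
  S → 5
  ρ[w/x](S) → 5
  ρ[z/y](ρ[w/x](S)) → 5
  π[w,z](ρ[z/y](ρ[w/x](S))) → 5
  (σ[w='r'](R) − π[w,z](ρ[z/y](ρ[w/x](S)))) → 3
  σ[z='q']((σ[w='r'](R) − π[w,z](ρ[z/y](ρ[w/x](S))))) → 1
  σ[z='q'](σ[z='q']((σ[w='r'](R) − π[w,z](ρ[z/y](ρ[w/x](S)))))) → 1

|E| = 1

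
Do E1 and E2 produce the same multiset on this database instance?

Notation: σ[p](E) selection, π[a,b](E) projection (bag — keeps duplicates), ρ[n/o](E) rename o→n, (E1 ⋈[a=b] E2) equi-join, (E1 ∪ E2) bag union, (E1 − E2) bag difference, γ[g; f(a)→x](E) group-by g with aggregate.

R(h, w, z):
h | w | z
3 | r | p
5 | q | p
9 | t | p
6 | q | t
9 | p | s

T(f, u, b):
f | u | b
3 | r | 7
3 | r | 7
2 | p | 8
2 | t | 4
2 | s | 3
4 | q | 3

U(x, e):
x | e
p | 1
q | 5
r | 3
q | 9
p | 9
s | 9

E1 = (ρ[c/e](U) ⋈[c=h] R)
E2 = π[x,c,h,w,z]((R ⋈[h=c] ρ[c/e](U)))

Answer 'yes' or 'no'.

E1 per-node cardinality:
  U → 6
  ρ[c/e](U) → 6
  R → 5
  (ρ[c/e](U) ⋈[c=h] R) → 8
E2 per-node cardinality:
  R → 5
  U → 6
  ρ[c/e](U) → 6
  (R ⋈[h=c] ρ[c/e](U)) → 8
  π[x,c,h,w,z]((R ⋈[h=c] ρ[c/e](U))) → 8

E1 and E2 produce the same multiset:
x | c | h | w | z
p | 9 | 9 | p | s
p | 9 | 9 | t | p
q | 5 | 5 | q | p
q | 9 | 9 | p | s
q | 9 | 9 | t | p
r | 3 | 3 | r | p
s | 9 | 9 | p | s
s | 9 | 9 | t | p

yes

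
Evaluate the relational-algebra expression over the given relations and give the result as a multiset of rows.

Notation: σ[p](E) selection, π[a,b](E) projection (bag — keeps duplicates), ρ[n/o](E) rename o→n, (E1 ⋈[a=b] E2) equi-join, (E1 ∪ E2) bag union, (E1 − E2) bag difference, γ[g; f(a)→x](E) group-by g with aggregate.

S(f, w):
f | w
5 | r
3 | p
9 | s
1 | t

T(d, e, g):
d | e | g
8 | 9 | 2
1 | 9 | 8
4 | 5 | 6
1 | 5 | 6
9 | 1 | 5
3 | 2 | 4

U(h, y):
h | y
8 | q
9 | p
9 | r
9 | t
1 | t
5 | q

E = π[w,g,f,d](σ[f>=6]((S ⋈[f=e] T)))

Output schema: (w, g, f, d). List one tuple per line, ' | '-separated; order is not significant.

Subexpression sizes:
  S → 4
  T → 6
  (S ⋈[f=e] T) → 5
  σ[f>=6]((S ⋈[f=e] T)) → 2
  π[w,g,f,d](σ[f>=6]((S ⋈[f=e] T))) → 2

== RESULT ==
w | g | f | d
s | 2 | 9 | 8
s | 8 | 9 | 1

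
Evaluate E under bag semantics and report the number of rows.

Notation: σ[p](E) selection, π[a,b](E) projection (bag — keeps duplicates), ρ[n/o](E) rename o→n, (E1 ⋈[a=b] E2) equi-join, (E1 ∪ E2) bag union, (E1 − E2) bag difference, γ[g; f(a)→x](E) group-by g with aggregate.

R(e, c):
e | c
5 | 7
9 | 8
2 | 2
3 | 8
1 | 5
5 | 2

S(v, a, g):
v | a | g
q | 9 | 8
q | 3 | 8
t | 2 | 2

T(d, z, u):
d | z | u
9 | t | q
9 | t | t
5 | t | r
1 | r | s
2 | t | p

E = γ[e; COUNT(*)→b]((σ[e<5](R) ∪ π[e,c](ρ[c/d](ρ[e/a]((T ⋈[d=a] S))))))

Row counts bottom-up:
  R → 6
  σ[e<5](R) → 3
  T → 5
  S → 3
  (T ⋈[d=a] S) → 3
  ρ[e/a]((T ⋈[d=a] S)) → 3
  ρ[c/d](ρ[e/a]((T ⋈[d=a] S))) → 3
  π[e,c](ρ[c/d](ρ[e/a]((T ⋈[d=a] S)))) → 3
  (σ[e<5](R) ∪ π[e,c](ρ[c/d](ρ[e/a]((T ⋈[d=a] S))))) → 6
  γ[e; COUNT(*)→b]((σ[e<5](R) ∪ π[e,c](ρ[c/d](ρ[e/a]((T ⋈[d=a] S)))))) → 4

|E| = 4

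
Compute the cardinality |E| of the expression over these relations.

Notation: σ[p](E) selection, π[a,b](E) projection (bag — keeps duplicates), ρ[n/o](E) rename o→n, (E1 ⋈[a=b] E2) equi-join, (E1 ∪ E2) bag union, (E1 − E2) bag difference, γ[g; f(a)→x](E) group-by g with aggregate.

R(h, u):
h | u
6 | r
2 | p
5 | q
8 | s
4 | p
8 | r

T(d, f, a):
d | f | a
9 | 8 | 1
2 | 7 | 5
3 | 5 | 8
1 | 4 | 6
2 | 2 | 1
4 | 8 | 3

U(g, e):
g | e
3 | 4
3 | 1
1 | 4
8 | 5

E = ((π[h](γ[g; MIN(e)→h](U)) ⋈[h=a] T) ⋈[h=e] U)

Subexpression sizes:
  U → 4
  γ[g; MIN(e)→h](U) → 3
  π[h](γ[g; MIN(e)→h](U)) → 3
  T → 6
  (π[h](γ[g; MIN(e)→h](U)) ⋈[h=a] T) → 3
  U → 4
  ((π[h](γ[g; MIN(e)→h](U)) ⋈[h=a] T) ⋈[h=e] U) → 3

|E| = 3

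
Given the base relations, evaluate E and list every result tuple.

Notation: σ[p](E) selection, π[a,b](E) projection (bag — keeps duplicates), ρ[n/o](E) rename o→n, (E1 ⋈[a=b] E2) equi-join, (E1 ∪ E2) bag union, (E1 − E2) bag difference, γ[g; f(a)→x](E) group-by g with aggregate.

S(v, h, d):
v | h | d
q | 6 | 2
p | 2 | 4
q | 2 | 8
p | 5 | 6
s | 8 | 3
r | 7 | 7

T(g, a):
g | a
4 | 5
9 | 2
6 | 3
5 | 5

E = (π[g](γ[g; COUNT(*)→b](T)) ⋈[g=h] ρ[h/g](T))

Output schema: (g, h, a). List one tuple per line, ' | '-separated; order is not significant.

Stepwise |·|:
  T → 4
  γ[g; COUNT(*)→b](T) → 4
  π[g](γ[g; COUNT(*)→b](T)) → 4
  T → 4
  ρ[h/g](T) → 4
  (π[g](γ[g; COUNT(*)→b](T)) ⋈[g=h] ρ[h/g](T)) → 4

== RESULT ==
g | h | a
4 | 4 | 5
5 | 5 | 5
6 | 6 | 3
9 | 9 | 2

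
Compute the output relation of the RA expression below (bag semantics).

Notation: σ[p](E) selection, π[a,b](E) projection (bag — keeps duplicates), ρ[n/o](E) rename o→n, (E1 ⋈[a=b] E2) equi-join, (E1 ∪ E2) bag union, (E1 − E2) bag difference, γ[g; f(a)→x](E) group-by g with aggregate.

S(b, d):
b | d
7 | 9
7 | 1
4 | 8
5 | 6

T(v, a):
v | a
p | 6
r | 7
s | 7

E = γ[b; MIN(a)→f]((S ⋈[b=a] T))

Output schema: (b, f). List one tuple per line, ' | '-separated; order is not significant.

Stepwise |·|:
  S → 4
  T → 3
  (S ⋈[b=a] T) → 4
  γ[b; MIN(a)→f]((S ⋈[b=a] T)) → 1

== RESULT ==
b | f
7 | 7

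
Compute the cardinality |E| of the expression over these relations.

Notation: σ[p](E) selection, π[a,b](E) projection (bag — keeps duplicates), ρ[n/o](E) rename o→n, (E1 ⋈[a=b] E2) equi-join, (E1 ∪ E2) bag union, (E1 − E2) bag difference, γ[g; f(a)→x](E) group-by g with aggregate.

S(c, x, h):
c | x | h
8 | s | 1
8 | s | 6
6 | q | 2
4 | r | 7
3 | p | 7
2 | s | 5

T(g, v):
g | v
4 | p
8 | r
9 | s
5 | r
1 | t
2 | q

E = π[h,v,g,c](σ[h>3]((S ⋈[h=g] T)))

Row counts bottom-up:
  S → 6
  T → 6
  (S ⋈[h=g] T) → 3
  σ[h>3]((S ⋈[h=g] T)) → 1
  π[h,v,g,c](σ[h>3]((S ⋈[h=g] T))) → 1

|E| = 1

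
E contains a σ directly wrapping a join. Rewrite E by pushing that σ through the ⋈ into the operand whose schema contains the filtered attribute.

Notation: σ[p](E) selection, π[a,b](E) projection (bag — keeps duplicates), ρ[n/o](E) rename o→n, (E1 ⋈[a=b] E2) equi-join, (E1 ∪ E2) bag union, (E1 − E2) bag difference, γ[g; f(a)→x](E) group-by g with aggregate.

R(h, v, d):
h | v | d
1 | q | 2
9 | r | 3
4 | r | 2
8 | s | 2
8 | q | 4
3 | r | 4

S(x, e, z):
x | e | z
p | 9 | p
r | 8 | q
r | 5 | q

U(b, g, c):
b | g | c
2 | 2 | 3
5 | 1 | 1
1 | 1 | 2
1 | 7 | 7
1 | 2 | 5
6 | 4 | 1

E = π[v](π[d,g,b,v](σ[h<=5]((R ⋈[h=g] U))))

σ filters on h, owned by the left side.
E' = π[v](π[d,g,b,v]((σ[h<=5](R) ⋈[h=g] U)))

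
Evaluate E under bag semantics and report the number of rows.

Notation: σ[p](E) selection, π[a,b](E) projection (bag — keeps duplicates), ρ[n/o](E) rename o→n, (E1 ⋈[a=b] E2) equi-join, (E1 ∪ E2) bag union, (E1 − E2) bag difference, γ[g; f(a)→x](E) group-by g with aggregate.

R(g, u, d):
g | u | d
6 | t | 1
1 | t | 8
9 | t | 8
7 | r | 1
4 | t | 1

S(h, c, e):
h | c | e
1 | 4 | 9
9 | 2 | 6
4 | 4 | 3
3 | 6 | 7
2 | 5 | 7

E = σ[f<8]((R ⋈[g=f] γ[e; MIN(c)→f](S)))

Subexpression sizes:
  R → 5
  S → 5
  γ[e; MIN(c)→f](S) → 4
  (R ⋈[g=f] γ[e; MIN(c)→f](S)) → 2
  σ[f<8]((R ⋈[g=f] γ[e; MIN(c)→f](S))) → 2

|E| = 2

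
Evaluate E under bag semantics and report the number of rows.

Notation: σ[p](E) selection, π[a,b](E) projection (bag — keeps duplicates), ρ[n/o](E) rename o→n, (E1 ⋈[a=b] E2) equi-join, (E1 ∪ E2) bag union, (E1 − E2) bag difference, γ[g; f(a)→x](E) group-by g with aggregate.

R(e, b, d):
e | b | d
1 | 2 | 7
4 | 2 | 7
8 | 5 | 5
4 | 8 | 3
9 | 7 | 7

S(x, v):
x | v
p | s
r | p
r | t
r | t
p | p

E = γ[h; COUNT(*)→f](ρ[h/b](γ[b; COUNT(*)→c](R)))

Per-node cardinality:
  R → 5
  γ[b; COUNT(*)→c](R) → 4
  ρ[h/b](γ[b; COUNT(*)→c](R)) → 4
  γ[h; COUNT(*)→f](ρ[h/b](γ[b; COUNT(*)→c](R))) → 4

|E| = 4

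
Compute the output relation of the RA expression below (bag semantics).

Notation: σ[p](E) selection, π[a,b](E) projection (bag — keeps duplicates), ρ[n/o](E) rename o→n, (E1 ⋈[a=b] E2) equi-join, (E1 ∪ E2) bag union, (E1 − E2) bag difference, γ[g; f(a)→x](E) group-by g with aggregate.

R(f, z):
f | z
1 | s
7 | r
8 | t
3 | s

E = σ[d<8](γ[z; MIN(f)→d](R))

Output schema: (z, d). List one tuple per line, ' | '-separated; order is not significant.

Per-node cardinality:
  R → 4
  γ[z; MIN(f)→d](R) → 3
  σ[d<8](γ[z; MIN(f)→d](R)) → 2

== RESULT ==
z | d
r | 7
s | 1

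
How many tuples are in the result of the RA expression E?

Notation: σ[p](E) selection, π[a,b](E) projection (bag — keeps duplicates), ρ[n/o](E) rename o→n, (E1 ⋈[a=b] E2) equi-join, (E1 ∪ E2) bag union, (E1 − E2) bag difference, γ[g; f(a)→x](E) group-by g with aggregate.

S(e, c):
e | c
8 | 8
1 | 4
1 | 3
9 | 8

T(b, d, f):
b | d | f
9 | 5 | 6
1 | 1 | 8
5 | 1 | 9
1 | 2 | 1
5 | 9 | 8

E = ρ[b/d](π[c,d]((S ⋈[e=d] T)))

Subexpression sizes:
  S → 4
  T → 5
  (S ⋈[e=d] T) → 5
  π[c,d]((S ⋈[e=d] T)) → 5
  ρ[b/d](π[c,d]((S ⋈[e=d] T))) → 5

|E| = 5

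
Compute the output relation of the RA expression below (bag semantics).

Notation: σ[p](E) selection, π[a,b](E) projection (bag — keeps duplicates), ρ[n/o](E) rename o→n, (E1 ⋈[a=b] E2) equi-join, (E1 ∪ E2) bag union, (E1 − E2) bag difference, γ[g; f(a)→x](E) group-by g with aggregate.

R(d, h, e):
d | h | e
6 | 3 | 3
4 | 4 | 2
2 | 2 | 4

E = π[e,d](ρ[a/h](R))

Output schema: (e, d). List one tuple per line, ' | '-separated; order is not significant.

Row counts bottom-up:
  R → 3
  ρ[a/h](R) → 3
  π[e,d](ρ[a/h](R)) → 3

== RESULT ==
e | d
2 | 4
3 | 6
4 | 2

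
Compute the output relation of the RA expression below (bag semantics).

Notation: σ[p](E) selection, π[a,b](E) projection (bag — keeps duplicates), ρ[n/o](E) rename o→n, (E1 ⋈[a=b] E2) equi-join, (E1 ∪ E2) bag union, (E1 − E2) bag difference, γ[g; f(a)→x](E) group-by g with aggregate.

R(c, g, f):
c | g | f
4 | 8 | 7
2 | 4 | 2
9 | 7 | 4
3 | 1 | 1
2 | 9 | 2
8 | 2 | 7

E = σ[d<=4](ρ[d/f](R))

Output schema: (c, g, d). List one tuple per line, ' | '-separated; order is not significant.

Subexpression sizes:
  R → 6
  ρ[d/f](R) → 6
  σ[d<=4](ρ[d/f](R)) → 4

== RESULT ==
c | g | d
2 | 4 | 2
2 | 9 | 2
3 | 1 | 1
9 | 7 | 4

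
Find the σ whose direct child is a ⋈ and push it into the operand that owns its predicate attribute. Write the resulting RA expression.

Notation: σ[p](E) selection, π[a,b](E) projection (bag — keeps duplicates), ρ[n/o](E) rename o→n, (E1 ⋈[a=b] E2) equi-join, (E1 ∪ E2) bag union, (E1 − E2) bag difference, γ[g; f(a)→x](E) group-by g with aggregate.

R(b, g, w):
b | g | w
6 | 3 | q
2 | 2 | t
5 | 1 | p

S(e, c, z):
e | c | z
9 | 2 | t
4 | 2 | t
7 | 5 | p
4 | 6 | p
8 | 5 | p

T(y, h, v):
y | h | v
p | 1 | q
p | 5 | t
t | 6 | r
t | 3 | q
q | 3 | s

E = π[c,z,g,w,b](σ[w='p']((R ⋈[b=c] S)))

σ filters on w, owned by the left side.
E' = π[c,z,g,w,b]((σ[w='p'](R) ⋈[b=c] S))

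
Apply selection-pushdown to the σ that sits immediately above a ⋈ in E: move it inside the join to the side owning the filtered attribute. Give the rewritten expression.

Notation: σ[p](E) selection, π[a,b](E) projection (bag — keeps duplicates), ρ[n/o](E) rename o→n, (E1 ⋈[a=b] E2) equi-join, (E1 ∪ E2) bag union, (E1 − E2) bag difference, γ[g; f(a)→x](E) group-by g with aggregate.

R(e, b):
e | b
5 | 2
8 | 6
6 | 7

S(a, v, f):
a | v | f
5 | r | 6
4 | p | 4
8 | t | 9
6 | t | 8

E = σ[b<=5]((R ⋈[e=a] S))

σ filters on b, owned by the left side.
E' = (σ[b<=5](R) ⋈[e=a] S)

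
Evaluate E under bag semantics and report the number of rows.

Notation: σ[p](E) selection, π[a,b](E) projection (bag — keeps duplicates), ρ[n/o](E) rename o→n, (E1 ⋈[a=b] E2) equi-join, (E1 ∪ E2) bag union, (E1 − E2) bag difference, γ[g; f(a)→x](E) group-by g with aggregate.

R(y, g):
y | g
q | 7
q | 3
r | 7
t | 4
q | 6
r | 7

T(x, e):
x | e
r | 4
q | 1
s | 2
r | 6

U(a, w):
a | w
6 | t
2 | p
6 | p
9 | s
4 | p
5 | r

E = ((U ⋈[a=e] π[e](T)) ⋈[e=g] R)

Stepwise |·|:
  U → 6
  T → 4
  π[e](T) → 4
  (U ⋈[a=e] π[e](T)) → 4
  R → 6
  ((U ⋈[a=e] π[e](T)) ⋈[e=g] R) → 3

|E| = 3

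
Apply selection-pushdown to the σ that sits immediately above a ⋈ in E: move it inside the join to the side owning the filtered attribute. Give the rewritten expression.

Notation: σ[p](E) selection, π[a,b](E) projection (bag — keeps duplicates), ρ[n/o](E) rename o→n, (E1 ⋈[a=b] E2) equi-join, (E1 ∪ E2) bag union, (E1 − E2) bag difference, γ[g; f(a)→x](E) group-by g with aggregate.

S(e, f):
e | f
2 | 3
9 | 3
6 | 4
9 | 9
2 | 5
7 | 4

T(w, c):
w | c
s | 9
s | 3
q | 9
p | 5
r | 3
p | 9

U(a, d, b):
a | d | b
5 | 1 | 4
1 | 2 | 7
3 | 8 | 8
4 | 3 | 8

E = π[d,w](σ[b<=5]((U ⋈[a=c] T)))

σ filters on b, owned by the left side.
E' = π[d,w]((σ[b<=5](U) ⋈[a=c] T))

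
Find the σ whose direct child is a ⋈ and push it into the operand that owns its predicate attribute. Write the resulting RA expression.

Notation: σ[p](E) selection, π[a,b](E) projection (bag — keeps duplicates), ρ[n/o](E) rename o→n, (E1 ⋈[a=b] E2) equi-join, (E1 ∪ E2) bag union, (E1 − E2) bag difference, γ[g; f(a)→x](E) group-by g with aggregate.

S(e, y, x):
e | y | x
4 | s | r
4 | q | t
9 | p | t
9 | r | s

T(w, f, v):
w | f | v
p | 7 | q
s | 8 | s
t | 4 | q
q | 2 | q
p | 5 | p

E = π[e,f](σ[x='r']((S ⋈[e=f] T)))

σ filters on x, owned by the left side.
E' = π[e,f]((σ[x='r'](S) ⋈[e=f] T))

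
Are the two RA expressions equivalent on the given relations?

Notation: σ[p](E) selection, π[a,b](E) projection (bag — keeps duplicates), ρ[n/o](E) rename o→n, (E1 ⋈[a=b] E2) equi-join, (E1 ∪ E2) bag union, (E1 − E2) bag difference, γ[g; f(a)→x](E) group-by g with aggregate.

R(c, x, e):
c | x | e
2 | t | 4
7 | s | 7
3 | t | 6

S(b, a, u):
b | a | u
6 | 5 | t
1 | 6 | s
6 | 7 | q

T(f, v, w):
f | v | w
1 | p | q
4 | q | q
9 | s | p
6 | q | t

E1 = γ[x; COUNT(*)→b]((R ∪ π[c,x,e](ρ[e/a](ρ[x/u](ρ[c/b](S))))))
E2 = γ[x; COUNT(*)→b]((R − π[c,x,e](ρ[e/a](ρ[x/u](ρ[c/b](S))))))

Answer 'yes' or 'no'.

E1 row counts bottom-up:
  R → 3
  S → 3
  ρ[c/b](S) → 3
  ρ[x/u](ρ[c/b](S)) → 3
  ρ[e/a](ρ[x/u](ρ[c/b](S))) → 3
  π[c,x,e](ρ[e/a](ρ[x/u](ρ[c/b](S)))) → 3
  (R ∪ π[c,x,e](ρ[e/a](ρ[x/u](ρ[c/b](S))))) → 6
  γ[x; COUNT(*)→b]((R ∪ π[c,x,e](ρ[e/a](ρ[x/u](ρ[c/b](S)))))) → 3
E2 row counts bottom-up:
  R → 3
  S → 3
  ρ[c/b](S) → 3
  ρ[x/u](ρ[c/b](S)) → 3
  ρ[e/a](ρ[x/u](ρ[c/b](S))) → 3
  π[c,x,e](ρ[e/a](ρ[x/u](ρ[c/b](S)))) → 3
  (R − π[c,x,e](ρ[e/a](ρ[x/u](ρ[c/b](S))))) → 3
  γ[x; COUNT(*)→b]((R − π[c,x,e](ρ[e/a](ρ[x/u](ρ[c/b](S)))))) → 2

E1 result:
x | b
q | 1
s | 2
t | 3
E2 result:
x | b
s | 1
t | 2
Witness: ('t', 3) appears 1× in E1 but 0× in E2.

no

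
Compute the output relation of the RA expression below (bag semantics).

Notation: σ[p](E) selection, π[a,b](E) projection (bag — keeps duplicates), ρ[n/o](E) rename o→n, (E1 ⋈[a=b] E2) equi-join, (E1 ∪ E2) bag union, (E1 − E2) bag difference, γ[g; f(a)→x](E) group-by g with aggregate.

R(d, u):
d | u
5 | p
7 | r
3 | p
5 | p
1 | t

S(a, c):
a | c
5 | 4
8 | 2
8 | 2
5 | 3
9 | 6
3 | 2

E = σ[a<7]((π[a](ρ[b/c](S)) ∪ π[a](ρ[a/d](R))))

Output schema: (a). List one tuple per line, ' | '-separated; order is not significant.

Subexpression sizes:
  S → 6
  ρ[b/c](S) → 6
  π[a](ρ[b/c](S)) → 6
  R → 5
  ρ[a/d](R) → 5
  π[a](ρ[a/d](R)) → 5
  (π[a](ρ[b/c](S)) ∪ π[a](ρ[a/d](R))) → 11
  σ[a<7]((π[a](ρ[b/c](S)) ∪ π[a](ρ[a/d](R)))) → 7

== RESULT ==
a
1
3
3
5
5
5
5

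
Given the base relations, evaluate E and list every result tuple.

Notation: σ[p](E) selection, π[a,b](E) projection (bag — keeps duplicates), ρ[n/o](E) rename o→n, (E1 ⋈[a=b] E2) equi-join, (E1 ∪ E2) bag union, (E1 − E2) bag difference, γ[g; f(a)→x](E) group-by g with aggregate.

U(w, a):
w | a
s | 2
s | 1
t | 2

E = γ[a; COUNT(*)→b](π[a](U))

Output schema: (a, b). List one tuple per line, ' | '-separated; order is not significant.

Stepwise |·|:
  U → 3
  π[a](U) → 3
  γ[a; COUNT(*)→b](π[a](U)) → 2

== RESULT ==
a | b
1 | 1
2 | 2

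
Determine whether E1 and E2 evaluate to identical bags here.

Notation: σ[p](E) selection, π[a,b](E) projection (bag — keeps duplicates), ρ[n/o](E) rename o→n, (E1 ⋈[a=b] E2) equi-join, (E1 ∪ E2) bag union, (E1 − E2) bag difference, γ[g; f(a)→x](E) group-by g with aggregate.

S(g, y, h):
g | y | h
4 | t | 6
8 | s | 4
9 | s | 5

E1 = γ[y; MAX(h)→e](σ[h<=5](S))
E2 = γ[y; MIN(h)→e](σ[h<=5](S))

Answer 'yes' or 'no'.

E1 stepwise |·|:
  S → 3
  σ[h<=5](S) → 2
  γ[y; MAX(h)→e](σ[h<=5](S)) → 1
E2 stepwise |·|:
  S → 3
  σ[h<=5](S) → 2
  γ[y; MIN(h)→e](σ[h<=5](S)) → 1

E1 result:
y | e
s | 5
E2 result:
y | e
s | 4
Witness: ('s', 4) appears 0× in E1 but 1× in E2.

no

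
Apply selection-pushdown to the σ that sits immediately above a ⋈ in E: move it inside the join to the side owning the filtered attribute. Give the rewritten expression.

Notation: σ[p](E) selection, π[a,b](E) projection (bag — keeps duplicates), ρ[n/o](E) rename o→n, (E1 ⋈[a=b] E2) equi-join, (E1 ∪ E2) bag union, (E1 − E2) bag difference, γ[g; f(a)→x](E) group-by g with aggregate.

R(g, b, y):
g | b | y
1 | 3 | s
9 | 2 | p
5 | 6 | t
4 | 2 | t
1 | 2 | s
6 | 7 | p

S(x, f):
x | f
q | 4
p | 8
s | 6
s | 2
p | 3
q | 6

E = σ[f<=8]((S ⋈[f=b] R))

σ filters on f, owned by the left side.
E' = (σ[f<=8](S) ⋈[f=b] R)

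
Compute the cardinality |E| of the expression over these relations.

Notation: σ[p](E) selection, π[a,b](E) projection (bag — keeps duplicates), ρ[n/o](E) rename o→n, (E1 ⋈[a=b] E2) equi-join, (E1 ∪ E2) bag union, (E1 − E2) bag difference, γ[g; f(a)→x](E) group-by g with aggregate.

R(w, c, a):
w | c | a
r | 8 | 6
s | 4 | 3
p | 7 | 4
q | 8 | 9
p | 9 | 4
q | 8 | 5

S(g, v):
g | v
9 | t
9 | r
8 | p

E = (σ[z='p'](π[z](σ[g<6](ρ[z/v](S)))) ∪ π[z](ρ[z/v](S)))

Row counts bottom-up:
  S → 3
  ρ[z/v](S) → 3
  σ[g<6](ρ[z/v](S)) → 0
  π[z](σ[g<6](ρ[z/v](S))) → 0
  σ[z='p'](π[z](σ[g<6](ρ[z/v](S)))) → 0
  S → 3
  ρ[z/v](S) → 3
  π[z](ρ[z/v](S)) → 3
  (σ[z='p'](π[z](σ[g<6](ρ[z/v](S)))) ∪ π[z](ρ[z/v](S))) → 3

|E| = 3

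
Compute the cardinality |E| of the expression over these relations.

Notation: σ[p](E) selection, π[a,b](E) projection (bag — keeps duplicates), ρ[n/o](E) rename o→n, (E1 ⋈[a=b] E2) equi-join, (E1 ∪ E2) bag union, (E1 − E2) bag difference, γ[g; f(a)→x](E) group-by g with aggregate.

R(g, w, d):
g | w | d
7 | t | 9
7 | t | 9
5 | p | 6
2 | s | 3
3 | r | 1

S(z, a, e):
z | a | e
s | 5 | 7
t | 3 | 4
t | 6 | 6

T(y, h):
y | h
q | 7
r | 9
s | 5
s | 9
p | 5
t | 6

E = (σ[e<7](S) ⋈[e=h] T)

Row counts bottom-up:
  S → 3
  σ[e<7](S) → 2
  T → 6
  (σ[e<7](S) ⋈[e=h] T) → 1

|E| = 1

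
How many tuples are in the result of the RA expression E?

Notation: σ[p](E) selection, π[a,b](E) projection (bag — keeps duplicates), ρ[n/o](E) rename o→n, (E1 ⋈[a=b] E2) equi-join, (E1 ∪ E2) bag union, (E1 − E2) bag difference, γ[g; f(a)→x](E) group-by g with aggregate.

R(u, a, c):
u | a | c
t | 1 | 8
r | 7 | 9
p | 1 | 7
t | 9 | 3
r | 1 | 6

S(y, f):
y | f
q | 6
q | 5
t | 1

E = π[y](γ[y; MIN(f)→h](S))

Stepwise |·|:
  S → 3
  γ[y; MIN(f)→h](S) → 2
  π[y](γ[y; MIN(f)→h](S)) → 2

|E| = 2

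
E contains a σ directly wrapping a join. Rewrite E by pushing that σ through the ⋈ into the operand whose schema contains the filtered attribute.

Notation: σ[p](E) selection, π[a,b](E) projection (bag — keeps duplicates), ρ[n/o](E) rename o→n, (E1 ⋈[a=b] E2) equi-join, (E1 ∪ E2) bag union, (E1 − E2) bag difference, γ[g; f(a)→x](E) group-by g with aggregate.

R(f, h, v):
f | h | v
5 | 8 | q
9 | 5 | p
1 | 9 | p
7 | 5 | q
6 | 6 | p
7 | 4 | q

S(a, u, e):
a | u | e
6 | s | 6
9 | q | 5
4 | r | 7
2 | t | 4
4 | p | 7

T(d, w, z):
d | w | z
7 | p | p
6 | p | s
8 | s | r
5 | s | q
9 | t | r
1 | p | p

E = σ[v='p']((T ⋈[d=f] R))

σ filters on v, owned by the right side.
E' = (T ⋈[d=f] σ[v='p'](R))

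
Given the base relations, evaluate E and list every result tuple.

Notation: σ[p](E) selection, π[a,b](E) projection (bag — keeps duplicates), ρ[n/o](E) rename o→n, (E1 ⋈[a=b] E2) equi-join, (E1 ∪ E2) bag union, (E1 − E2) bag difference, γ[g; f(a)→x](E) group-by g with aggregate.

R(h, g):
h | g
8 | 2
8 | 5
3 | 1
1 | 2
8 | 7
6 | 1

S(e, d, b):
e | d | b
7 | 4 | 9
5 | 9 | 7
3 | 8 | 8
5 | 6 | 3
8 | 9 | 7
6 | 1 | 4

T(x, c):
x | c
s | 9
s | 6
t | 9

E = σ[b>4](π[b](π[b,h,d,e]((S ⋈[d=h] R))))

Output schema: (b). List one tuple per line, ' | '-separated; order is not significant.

Stepwise |·|:
  S → 6
  R → 6
  (S ⋈[d=h] R) → 5
  π[b,h,d,e]((S ⋈[d=h] R)) → 5
  π[b](π[b,h,d,e]((S ⋈[d=h] R))) → 5
  σ[b>4](π[b](π[b,h,d,e]((S ⋈[d=h] R)))) → 3

== RESULT ==
b
8
8
8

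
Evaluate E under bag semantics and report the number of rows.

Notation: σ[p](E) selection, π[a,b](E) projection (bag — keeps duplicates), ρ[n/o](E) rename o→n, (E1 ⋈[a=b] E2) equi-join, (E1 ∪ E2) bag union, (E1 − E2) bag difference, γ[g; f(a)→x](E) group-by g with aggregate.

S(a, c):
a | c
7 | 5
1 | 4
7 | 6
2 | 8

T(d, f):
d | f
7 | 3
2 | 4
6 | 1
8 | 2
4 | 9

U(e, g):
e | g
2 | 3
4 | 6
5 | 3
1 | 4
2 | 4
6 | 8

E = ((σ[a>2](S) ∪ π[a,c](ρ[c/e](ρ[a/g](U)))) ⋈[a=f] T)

Subexpression sizes:
  S → 4
  σ[a>2](S) → 2
  U → 6
  ρ[a/g](U) → 6
  ρ[c/e](ρ[a/g](U)) → 6
  π[a,c](ρ[c/e](ρ[a/g](U))) → 6
  (σ[a>2](S) ∪ π[a,c](ρ[c/e](ρ[a/g](U)))) → 8
  T → 5
  ((σ[a>2](S) ∪ π[a,c](ρ[c/e](ρ[a/g](U)))) ⋈[a=f] T) → 4

|E| = 4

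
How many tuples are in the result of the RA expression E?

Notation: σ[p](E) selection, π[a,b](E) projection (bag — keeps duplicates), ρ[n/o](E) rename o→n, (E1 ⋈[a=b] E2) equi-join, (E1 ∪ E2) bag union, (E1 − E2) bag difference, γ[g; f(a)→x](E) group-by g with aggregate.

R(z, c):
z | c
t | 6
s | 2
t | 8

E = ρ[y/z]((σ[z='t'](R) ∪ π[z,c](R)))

Row counts bottom-up:
  R → 3
  σ[z='t'](R) → 2
  R → 3
  π[z,c](R) → 3
  (σ[z='t'](R) ∪ π[z,c](R)) → 5
  ρ[y/z]((σ[z='t'](R) ∪ π[z,c](R))) → 5

|E| = 5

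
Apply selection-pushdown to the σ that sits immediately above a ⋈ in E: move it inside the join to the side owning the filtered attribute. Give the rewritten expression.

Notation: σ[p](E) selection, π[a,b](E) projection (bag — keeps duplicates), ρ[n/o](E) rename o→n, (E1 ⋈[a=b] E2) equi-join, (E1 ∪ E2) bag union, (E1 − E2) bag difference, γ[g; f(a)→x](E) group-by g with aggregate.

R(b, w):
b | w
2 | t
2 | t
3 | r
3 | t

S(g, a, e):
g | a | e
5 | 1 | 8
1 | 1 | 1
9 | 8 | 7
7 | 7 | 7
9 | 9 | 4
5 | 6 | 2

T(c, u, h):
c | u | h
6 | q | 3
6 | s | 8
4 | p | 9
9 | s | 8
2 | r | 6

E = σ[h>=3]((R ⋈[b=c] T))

σ filters on h, owned by the right side.
E' = (R ⋈[b=c] σ[h>=3](T))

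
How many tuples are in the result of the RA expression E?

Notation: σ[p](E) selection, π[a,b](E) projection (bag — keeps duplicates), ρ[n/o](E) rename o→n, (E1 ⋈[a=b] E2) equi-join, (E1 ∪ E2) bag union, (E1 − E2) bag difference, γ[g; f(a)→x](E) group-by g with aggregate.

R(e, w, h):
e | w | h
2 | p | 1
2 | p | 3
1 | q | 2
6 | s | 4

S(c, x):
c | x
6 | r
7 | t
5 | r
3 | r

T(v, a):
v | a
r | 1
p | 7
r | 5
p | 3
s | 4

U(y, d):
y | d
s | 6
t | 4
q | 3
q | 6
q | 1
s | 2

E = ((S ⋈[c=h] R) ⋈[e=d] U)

Row counts bottom-up:
  S → 4
  R → 4
  (S ⋈[c=h] R) → 1
  U → 6
  ((S ⋈[c=h] R) ⋈[e=d] U) → 1

|E| = 1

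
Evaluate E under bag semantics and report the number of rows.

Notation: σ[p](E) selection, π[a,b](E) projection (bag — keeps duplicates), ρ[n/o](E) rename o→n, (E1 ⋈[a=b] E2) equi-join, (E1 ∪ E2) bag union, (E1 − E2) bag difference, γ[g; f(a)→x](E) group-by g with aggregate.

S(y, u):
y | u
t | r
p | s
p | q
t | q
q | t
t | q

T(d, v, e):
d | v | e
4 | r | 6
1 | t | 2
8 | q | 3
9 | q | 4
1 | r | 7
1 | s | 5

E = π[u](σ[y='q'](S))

Per-node cardinality:
  S → 6
  σ[y='q'](S) → 1
  π[u](σ[y='q'](S)) → 1

|E| = 1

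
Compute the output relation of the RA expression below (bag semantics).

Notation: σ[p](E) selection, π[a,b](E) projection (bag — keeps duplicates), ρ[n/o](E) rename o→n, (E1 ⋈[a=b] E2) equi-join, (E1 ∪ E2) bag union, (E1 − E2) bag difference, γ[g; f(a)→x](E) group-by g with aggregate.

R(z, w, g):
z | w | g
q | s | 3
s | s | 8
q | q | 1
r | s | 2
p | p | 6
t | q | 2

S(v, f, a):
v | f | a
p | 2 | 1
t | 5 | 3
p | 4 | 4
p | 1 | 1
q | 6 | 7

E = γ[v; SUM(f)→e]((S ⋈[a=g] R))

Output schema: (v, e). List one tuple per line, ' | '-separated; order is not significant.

Subexpression sizes:
  S → 5
  R → 6
  (S ⋈[a=g] R) → 3
  γ[v; SUM(f)→e]((S ⋈[a=g] R)) → 2

== RESULT ==
v | e
p | 3
t | 5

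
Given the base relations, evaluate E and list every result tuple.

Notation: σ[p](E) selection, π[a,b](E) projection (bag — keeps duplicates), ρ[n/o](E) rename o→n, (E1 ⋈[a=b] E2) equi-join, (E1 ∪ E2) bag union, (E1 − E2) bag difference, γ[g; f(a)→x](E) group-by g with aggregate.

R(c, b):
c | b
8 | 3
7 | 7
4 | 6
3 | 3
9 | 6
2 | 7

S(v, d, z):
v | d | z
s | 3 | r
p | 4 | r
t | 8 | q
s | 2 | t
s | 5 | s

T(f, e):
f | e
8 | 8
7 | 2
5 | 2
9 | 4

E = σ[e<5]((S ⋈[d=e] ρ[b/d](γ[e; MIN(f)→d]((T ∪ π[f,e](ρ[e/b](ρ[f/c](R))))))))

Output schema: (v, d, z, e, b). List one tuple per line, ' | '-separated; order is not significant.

Per-node cardinality:
  S → 5
  T → 4
  R → 6
  ρ[f/c](R) → 6
  ρ[e/b](ρ[f/c](R)) → 6
  π[f,e](ρ[e/b](ρ[f/c](R))) → 6
  (T ∪ π[f,e](ρ[e/b](ρ[f/c](R)))) → 10
  γ[e; MIN(f)→d]((T ∪ π[f,e](ρ[e/b](ρ[f/c](R))))) → 6
  ρ[b/d](γ[e; MIN(f)→d]((T ∪ π[f,e](ρ[e/b](ρ[f/c](R)))))) → 6
  (S ⋈[d=e] ρ[b/d](γ[e; MIN(f)→d]((T ∪ π[f,e](ρ[e/b](ρ[f/c](R))))))) → 4
  σ[e<5]((S ⋈[d=e] ρ[b/d](γ[e; MIN(f)→d]((T ∪ π[f,e](ρ[e/b](ρ[f/c](R)))))))) → 3

== RESULT ==
v | d | z | e | b
p | 4 | r | 4 | 9
s | 2 | t | 2 | 5
s | 3 | r | 3 | 3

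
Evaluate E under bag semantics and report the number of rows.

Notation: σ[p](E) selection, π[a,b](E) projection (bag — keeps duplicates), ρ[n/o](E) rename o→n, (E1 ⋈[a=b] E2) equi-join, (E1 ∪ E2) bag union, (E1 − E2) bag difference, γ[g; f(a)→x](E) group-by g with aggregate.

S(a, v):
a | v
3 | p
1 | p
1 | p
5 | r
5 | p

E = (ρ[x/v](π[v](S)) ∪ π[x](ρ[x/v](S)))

Row counts bottom-up:
  S → 5
  π[v](S) → 5
  ρ[x/v](π[v](S)) → 5
  S → 5
  ρ[x/v](S) → 5
  π[x](ρ[x/v](S)) → 5
  (ρ[x/v](π[v](S)) ∪ π[x](ρ[x/v](S))) → 10

|E| = 10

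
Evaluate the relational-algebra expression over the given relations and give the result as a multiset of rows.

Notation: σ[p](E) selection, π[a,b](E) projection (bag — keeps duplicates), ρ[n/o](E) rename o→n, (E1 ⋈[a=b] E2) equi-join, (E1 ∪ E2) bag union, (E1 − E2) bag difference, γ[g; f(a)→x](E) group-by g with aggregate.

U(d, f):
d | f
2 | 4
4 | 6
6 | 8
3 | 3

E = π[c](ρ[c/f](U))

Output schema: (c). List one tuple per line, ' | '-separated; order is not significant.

Stepwise |·|:
  U → 4
  ρ[c/f](U) → 4
  π[c](ρ[c/f](U)) → 4

== RESULT ==
c
3
4
6
8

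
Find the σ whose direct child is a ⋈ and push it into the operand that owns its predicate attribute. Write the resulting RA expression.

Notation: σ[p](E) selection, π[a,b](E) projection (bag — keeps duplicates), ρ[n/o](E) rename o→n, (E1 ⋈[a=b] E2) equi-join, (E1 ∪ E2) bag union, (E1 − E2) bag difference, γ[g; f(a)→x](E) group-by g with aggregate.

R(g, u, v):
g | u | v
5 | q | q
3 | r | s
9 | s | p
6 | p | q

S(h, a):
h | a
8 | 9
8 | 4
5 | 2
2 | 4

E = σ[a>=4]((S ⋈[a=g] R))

σ filters on a, owned by the left side.
E' = (σ[a>=4](S) ⋈[a=g] R)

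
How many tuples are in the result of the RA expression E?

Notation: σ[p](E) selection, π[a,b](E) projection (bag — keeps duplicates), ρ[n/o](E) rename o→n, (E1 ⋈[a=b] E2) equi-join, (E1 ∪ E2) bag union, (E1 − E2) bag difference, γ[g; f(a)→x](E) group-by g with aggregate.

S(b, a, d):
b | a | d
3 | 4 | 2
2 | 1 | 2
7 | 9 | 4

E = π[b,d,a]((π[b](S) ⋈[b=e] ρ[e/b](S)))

Stepwise |·|:
  S → 3
  π[b](S) → 3
  S → 3
  ρ[e/b](S) → 3
  (π[b](S) ⋈[b=e] ρ[e/b](S)) → 3
  π[b,d,a]((π[b](S) ⋈[b=e] ρ[e/b](S))) → 3

|E| = 3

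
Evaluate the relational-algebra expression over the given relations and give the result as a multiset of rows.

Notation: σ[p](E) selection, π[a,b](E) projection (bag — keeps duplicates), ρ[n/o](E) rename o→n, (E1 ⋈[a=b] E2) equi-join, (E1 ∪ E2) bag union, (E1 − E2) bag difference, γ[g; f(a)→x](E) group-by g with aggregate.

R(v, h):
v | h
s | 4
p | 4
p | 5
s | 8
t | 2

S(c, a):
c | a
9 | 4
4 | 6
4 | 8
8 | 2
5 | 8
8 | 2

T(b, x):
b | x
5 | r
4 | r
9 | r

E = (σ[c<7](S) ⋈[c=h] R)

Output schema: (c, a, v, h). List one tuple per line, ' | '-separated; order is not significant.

Row counts bottom-up:
  S → 6
  σ[c<7](S) → 3
  R → 5
  (σ[c<7](S) ⋈[c=h] R) → 5

== RESULT ==
c | a | v | h
4 | 6 | p | 4
4 | 6 | s | 4
4 | 8 | p | 4
4 | 8 | s | 4
5 | 8 | p | 5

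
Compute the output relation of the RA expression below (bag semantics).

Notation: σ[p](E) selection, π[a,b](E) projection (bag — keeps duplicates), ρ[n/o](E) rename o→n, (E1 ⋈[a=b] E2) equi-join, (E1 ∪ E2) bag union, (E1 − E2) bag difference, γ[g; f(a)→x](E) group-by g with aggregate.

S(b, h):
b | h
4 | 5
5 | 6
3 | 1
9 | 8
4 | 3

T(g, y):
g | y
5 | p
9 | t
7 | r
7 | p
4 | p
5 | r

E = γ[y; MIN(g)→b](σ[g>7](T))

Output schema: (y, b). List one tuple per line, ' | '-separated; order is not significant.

Stepwise |·|:
  T → 6
  σ[g>7](T) → 1
  γ[y; MIN(g)→b](σ[g>7](T)) → 1

== RESULT ==
y | b
t | 9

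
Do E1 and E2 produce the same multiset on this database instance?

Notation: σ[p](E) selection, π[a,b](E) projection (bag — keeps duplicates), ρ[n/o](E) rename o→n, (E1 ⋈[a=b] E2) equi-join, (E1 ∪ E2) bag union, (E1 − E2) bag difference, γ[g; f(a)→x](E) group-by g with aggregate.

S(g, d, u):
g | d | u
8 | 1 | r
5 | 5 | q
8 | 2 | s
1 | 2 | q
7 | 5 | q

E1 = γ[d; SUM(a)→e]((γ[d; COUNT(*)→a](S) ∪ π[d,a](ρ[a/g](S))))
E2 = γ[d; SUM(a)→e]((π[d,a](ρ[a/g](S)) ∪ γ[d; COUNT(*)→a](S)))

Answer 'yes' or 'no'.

E1 row counts bottom-up:
  S → 5
  γ[d; COUNT(*)→a](S) → 3
  S → 5
  ρ[a/g](S) → 5
  π[d,a](ρ[a/g](S)) → 5
  (γ[d; COUNT(*)→a](S) ∪ π[d,a](ρ[a/g](S))) → 8
  γ[d; SUM(a)→e]((γ[d; COUNT(*)→a](S) ∪ π[d,a](ρ[a/g](S)))) → 3
E2 row counts bottom-up:
  S → 5
  ρ[a/g](S) → 5
  π[d,a](ρ[a/g](S)) → 5
  S → 5
  γ[d; COUNT(*)→a](S) → 3
  (π[d,a](ρ[a/g](S)) ∪ γ[d; COUNT(*)→a](S)) → 8
  γ[d; SUM(a)→e]((π[d,a](ρ[a/g](S)) ∪ γ[d; COUNT(*)→a](S))) → 3

E1 and E2 produce the same multiset:
d | e
1 | 9
2 | 11
5 | 14

yes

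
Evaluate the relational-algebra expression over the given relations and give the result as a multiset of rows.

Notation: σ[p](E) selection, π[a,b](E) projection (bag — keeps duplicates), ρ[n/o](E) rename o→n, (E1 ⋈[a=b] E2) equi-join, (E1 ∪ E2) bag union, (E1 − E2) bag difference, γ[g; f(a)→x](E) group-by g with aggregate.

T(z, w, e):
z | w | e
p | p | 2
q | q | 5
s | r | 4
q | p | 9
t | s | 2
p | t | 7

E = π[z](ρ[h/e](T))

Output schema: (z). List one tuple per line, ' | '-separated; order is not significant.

Stepwise |·|:
  T → 6
  ρ[h/e](T) → 6
  π[z](ρ[h/e](T)) → 6

== RESULT ==
z
p
p
q
q
s
t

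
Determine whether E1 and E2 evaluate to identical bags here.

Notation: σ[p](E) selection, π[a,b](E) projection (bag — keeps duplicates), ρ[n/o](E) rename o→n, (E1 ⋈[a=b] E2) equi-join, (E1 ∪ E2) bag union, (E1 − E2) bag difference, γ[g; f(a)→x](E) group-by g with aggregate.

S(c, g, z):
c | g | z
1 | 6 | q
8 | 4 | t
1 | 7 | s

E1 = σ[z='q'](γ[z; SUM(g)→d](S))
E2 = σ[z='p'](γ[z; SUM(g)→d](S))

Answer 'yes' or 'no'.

E1 per-node cardinality:
  S → 3
  γ[z; SUM(g)→d](S) → 3
  σ[z='q'](γ[z; SUM(g)→d](S)) → 1
E2 per-node cardinality:
  S → 3
  γ[z; SUM(g)→d](S) → 3
  σ[z='p'](γ[z; SUM(g)→d](S)) → 0

E1 result:
z | d
q | 6
E2 result:
z | d
(0 rows)
Witness: ('q', 6) appears 1× in E1 but 0× in E2.

no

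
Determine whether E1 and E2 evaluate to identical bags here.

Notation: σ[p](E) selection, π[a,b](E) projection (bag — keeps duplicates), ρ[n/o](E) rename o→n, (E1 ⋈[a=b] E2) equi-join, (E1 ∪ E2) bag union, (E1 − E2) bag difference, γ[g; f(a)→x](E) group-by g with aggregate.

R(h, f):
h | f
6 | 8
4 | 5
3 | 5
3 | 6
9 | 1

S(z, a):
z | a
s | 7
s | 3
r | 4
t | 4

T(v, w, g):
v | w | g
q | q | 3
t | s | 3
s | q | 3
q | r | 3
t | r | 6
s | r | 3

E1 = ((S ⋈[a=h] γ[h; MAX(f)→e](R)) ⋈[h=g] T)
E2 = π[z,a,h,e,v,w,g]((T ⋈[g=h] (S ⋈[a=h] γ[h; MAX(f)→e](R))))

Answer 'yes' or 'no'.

E1 subexpression sizes:
  S → 4
  R → 5
  γ[h; MAX(f)→e](R) → 4
  (S ⋈[a=h] γ[h; MAX(f)→e](R)) → 3
  T → 6
  ((S ⋈[a=h] γ[h; MAX(f)→e](R)) ⋈[h=g] T) → 5
E2 subexpression sizes:
  T → 6
  S → 4
  R → 5
  γ[h; MAX(f)→e](R) → 4
  (S ⋈[a=h] γ[h; MAX(f)→e](R)) → 3
  (T ⋈[g=h] (S ⋈[a=h] γ[h; MAX(f)→e](R))) → 5
  π[z,a,h,e,v,w,g]((T ⋈[g=h] (S ⋈[a=h] γ[h; MAX(f)→e](R)))) → 5

E1 and E2 produce the same multiset:
z | a | h | e | v | w | g
s | 3 | 3 | 6 | q | q | 3
s | 3 | 3 | 6 | q | r | 3
s | 3 | 3 | 6 | s | q | 3
s | 3 | 3 | 6 | s | r | 3
s | 3 | 3 | 6 | t | s | 3

yes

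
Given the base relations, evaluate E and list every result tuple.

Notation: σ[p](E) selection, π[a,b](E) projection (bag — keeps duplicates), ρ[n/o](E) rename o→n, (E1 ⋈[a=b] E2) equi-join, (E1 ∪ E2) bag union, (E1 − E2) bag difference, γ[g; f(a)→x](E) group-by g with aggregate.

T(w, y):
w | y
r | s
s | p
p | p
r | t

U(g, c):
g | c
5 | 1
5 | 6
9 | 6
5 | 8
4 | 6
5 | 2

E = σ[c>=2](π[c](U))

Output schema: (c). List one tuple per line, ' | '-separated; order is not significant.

Subexpression sizes:
  U → 6
  π[c](U) → 6
  σ[c>=2](π[c](U)) → 5

== RESULT ==
c
2
6
6
6
8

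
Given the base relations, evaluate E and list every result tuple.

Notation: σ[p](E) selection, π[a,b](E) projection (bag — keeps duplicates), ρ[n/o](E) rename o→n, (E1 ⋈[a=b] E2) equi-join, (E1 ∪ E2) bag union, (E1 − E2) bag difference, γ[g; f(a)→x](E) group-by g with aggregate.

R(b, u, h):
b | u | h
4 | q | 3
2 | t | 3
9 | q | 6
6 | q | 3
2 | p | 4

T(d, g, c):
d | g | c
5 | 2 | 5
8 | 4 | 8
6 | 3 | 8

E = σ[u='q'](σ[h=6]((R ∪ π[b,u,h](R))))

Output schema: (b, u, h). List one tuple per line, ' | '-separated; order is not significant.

Per-node cardinality:
  R → 5
  R → 5
  π[b,u,h](R) → 5
  (R ∪ π[b,u,h](R)) → 10
  σ[h=6]((R ∪ π[b,u,h](R))) → 2
  σ[u='q'](σ[h=6]((R ∪ π[b,u,h](R)))) → 2

== RESULT ==
b | u | h
9 | q | 6
9 | q | 6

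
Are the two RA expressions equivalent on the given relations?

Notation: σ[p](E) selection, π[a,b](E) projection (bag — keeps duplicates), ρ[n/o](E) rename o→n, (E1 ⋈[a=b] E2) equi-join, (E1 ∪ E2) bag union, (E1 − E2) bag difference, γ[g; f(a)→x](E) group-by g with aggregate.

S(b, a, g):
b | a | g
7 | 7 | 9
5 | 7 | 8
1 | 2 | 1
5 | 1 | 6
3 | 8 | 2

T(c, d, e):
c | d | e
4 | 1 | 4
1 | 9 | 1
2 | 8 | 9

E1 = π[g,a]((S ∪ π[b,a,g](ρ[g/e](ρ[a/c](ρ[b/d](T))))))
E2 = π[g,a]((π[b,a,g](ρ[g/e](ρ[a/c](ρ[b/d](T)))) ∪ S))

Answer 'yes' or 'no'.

E1 subexpression sizes:
  S → 5
  T → 3
  ρ[b/d](T) → 3
  ρ[a/c](ρ[b/d](T)) → 3
  ρ[g/e](ρ[a/c](ρ[b/d](T))) → 3
  π[b,a,g](ρ[g/e](ρ[a/c](ρ[b/d](T)))) → 3
  (S ∪ π[b,a,g](ρ[g/e](ρ[a/c](ρ[b/d](T))))) → 8
  π[g,a]((S ∪ π[b,a,g](ρ[g/e](ρ[a/c](ρ[b/d](T)))))) → 8
E2 subexpression sizes:
  T → 3
  ρ[b/d](T) → 3
  ρ[a/c](ρ[b/d](T)) → 3
  ρ[g/e](ρ[a/c](ρ[b/d](T))) → 3
  π[b,a,g](ρ[g/e](ρ[a/c](ρ[b/d](T)))) → 3
  S → 5
  (π[b,a,g](ρ[g/e](ρ[a/c](ρ[b/d](T)))) ∪ S) → 8
  π[g,a]((π[b,a,g](ρ[g/e](ρ[a/c](ρ[b/d](T)))) ∪ S)) → 8

E1 and E2 produce the same multiset:
g | a
1 | 1
1 | 2
2 | 8
4 | 4
6 | 1
8 | 7
9 | 2
9 | 7

yes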